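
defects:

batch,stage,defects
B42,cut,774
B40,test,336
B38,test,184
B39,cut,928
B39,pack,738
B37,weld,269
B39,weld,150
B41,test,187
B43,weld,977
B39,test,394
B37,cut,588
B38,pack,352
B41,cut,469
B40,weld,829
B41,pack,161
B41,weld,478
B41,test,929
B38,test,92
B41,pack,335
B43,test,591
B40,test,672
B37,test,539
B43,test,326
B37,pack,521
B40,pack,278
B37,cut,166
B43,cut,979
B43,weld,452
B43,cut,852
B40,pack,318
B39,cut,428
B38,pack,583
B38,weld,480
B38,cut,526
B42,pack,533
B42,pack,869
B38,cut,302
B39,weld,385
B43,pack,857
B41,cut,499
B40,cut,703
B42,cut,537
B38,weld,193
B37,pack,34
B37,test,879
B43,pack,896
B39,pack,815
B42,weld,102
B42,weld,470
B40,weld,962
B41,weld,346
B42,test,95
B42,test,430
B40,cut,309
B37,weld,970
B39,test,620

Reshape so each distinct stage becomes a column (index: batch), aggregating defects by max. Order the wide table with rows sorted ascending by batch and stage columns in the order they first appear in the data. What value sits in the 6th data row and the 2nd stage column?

With rows sorted ascending by batch, row 6 is batch=B42. stage columns in first-appearance order: cut, test, pack, weld; column 2 is test.
Long rows with batch=B42, stage=test: max(95, 430) = 430.

430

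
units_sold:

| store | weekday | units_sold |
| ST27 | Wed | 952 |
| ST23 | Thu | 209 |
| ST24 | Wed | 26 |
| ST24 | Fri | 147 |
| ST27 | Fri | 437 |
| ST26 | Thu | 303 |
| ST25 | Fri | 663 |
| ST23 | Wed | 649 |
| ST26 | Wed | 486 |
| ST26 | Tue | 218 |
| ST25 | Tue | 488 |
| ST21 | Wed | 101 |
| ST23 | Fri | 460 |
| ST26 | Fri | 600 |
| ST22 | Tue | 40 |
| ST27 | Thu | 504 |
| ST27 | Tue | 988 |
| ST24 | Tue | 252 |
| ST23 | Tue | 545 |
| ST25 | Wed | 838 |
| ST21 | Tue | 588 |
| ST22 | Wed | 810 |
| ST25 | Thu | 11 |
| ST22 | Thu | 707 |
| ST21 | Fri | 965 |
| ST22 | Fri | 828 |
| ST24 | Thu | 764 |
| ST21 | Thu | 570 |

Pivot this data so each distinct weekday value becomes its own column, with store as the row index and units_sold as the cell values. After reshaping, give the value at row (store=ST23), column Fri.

Wide layout: rows indexed by store, columns are the 4 distinct weekday values (Wed, Thu, Fri, Tue).
Cell (store=ST23, weekday=Fri) draws from the long row where store=ST23 and weekday=Fri, which has units_sold=460.

460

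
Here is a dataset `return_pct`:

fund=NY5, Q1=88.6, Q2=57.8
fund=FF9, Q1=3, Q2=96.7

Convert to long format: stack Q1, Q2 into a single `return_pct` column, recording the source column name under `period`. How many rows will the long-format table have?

2 fund values × 2 melted columns = 4 rows.

4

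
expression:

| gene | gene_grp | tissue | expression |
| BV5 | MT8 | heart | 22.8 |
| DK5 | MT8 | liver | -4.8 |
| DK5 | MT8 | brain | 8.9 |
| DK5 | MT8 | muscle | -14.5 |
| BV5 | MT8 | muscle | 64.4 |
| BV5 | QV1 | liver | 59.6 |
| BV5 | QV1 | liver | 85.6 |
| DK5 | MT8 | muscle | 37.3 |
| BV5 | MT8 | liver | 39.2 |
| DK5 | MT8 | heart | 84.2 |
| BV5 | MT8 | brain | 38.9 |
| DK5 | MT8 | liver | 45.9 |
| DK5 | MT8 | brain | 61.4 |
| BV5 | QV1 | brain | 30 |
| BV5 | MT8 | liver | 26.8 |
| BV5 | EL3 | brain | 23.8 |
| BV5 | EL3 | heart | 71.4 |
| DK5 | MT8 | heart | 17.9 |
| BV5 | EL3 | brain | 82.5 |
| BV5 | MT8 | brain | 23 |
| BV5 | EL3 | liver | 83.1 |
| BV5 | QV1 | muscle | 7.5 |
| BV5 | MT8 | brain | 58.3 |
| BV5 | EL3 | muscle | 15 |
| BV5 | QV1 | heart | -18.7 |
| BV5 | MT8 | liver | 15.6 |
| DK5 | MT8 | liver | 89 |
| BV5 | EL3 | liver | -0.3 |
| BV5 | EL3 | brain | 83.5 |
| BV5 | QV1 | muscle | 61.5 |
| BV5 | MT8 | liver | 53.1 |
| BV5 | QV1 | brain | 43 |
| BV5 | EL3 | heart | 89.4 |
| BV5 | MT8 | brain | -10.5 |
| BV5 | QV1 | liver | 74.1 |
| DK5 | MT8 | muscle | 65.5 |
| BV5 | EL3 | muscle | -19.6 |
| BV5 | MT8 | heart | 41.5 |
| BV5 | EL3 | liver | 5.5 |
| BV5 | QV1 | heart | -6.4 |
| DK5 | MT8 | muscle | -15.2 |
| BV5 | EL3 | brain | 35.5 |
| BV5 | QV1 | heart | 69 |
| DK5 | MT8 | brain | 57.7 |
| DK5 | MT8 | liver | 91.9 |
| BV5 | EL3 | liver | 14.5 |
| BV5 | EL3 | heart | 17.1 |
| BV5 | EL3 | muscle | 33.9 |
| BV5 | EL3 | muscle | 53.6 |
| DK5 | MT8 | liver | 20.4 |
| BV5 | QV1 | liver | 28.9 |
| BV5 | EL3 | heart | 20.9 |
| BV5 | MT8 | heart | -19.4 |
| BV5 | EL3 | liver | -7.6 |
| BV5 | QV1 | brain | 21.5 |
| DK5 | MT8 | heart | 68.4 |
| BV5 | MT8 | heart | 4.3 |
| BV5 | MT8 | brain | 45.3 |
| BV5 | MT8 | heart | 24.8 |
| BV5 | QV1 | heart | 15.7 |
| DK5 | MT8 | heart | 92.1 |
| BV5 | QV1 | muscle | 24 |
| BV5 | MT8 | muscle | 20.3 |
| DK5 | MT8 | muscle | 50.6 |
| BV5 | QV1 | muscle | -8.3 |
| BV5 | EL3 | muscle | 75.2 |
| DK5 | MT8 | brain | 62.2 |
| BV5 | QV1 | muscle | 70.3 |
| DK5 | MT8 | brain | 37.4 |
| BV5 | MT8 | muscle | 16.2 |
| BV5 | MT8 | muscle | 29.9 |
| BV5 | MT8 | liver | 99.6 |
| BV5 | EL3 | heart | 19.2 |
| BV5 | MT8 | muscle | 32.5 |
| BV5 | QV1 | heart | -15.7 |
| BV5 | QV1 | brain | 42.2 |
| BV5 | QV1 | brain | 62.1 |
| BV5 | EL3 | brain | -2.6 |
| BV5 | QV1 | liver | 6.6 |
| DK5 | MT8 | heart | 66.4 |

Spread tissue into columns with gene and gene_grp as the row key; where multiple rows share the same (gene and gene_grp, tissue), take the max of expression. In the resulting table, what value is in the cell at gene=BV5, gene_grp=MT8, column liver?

Rows with gene=BV5, gene_grp=MT8 and tissue=liver: expression values are 39.2, 26.8, 15.6, 53.1, 99.6.
max(39.2, 26.8, 15.6, 53.1, 99.6) = 99.6.

99.6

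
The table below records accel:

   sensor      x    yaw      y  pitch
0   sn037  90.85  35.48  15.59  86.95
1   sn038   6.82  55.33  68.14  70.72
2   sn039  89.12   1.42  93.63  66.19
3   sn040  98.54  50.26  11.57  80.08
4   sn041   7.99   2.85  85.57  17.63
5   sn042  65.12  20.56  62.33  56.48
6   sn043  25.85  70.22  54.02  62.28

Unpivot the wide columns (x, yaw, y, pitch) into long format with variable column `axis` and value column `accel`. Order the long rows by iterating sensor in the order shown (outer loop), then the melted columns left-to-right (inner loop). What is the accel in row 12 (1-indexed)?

66.19

28 rows total (7 × 4). Row 12: index ⌊(12-1)/4⌋ = 2 into sensor → sn039; (12-1) mod 4 = 3 into the melted columns → pitch.
So row 12 is (sn039, pitch, 66.19); accel = 66.19.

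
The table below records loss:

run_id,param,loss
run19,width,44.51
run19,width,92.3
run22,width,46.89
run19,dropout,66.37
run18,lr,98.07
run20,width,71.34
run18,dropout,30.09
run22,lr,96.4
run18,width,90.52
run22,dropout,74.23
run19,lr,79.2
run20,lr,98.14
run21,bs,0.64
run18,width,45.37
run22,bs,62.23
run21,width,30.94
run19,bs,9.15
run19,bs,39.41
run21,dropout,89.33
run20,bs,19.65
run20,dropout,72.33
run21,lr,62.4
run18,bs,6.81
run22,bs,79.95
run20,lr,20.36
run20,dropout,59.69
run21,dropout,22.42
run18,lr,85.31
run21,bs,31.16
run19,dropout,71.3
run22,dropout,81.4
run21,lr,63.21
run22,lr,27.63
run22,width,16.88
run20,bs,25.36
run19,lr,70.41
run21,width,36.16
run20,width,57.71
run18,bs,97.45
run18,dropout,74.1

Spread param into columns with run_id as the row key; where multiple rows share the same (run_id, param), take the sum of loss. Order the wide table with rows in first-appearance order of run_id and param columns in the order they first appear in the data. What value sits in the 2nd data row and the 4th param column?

142.18

With rows in first-appearance order of run_id, row 2 is run_id=run22. param columns in first-appearance order: width, dropout, lr, bs; column 4 is bs.
Long rows with run_id=run22, param=bs: 62.23 + 79.95 = 142.18.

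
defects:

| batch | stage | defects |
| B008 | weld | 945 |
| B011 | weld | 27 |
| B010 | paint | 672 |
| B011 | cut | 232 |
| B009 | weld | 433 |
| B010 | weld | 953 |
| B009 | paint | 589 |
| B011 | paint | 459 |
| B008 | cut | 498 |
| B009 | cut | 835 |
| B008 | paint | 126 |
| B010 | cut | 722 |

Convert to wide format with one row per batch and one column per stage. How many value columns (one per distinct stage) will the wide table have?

3

3 distinct stage values: cut, paint, weld.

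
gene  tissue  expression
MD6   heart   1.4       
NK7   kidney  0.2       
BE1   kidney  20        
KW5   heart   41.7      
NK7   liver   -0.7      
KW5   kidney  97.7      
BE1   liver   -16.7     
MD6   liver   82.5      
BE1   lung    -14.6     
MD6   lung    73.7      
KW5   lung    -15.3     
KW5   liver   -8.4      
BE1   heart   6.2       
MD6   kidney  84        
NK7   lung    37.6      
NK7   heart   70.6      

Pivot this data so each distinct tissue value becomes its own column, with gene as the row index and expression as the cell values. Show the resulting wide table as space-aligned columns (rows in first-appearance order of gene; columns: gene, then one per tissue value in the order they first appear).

Columns: gene plus the 4 distinct tissue values (heart, kidney, liver, lung).
For example, row MD6 column heart takes expression=1.4 from the long row (MD6, heart).

gene  heart  kidney  liver  lung 
MD6   1.4    84      82.5   73.7 
NK7   70.6   0.2     -0.7   37.6 
BE1   6.2    20      -16.7  -14.6
KW5   41.7   97.7    -8.4   -15.3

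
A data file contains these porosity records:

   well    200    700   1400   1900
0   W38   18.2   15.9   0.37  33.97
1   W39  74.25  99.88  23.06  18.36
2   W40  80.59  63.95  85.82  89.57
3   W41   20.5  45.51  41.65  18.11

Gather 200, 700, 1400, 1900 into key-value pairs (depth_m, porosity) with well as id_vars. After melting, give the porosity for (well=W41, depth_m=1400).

41.65

Unpivoting turns each (well, wide-column) pair into one long row.
The wide cell at row W41, column 1400 holds 41.65, so the long row (W41, 1400) has porosity=41.65.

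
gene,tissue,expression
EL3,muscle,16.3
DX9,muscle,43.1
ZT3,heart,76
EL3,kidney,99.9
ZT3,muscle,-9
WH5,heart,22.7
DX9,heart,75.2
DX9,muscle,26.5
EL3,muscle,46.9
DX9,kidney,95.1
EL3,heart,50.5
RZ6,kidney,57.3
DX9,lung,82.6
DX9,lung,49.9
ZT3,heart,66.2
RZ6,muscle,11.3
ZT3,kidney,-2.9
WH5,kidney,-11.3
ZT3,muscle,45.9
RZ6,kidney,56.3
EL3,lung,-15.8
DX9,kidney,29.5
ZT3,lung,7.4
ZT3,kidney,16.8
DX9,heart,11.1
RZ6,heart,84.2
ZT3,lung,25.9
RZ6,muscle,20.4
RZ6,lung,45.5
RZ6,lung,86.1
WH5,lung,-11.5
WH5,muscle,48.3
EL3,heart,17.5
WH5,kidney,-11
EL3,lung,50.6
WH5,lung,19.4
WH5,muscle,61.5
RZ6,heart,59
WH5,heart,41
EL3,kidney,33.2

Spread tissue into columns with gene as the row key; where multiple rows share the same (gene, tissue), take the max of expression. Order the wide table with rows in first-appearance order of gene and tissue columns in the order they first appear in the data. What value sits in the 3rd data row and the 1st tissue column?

With rows in first-appearance order of gene, row 3 is gene=ZT3. tissue columns in first-appearance order: muscle, heart, kidney, lung; column 1 is muscle.
Long rows with gene=ZT3, tissue=muscle: max(-9, 45.9) = 45.9.

45.9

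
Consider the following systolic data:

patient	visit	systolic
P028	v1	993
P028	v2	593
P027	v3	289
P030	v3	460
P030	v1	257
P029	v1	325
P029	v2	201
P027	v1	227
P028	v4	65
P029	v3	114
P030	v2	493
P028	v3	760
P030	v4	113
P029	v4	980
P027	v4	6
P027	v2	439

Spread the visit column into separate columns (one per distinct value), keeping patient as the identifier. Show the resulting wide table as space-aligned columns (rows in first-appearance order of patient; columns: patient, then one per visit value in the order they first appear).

Columns: patient plus the 4 distinct visit values (v1, v2, v3, v4).
For example, row P028 column v1 takes systolic=993 from the long row (P028, v1).

patient  v1   v2   v3   v4 
P028     993  593  760  65 
P027     227  439  289  6  
P030     257  493  460  113
P029     325  201  114  980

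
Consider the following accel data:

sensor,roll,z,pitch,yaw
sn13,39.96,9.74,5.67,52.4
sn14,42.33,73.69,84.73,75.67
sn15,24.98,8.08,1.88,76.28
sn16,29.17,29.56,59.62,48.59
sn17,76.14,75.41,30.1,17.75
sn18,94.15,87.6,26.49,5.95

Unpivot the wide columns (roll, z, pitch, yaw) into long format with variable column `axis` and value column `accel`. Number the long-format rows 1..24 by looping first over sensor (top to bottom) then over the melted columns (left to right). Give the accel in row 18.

75.41

24 rows total (6 × 4). Row 18: index ⌊(18-1)/4⌋ = 4 into sensor → sn17; (18-1) mod 4 = 1 into the melted columns → z.
So row 18 is (sn17, z, 75.41); accel = 75.41.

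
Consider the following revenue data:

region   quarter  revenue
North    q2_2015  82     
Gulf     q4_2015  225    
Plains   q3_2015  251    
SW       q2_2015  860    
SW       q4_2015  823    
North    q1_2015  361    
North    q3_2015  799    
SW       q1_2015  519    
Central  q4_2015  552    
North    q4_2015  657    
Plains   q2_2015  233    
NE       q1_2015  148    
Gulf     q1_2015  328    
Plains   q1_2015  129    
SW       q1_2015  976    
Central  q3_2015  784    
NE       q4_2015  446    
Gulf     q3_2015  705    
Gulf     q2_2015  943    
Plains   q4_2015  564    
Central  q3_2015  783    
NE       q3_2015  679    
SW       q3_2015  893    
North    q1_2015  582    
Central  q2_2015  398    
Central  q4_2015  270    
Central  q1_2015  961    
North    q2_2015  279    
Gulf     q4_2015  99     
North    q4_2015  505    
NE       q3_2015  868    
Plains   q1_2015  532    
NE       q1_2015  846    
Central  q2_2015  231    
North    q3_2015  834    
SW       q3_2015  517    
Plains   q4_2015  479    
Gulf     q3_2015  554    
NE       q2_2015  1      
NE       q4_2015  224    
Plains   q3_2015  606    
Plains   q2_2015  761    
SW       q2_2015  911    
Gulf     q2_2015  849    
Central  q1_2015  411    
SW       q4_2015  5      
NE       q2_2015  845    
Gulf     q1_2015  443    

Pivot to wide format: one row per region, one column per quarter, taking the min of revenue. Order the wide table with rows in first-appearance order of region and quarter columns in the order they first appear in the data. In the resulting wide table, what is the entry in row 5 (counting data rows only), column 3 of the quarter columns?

With rows in first-appearance order of region, row 5 is region=Central. quarter columns in first-appearance order: q2_2015, q4_2015, q3_2015, q1_2015; column 3 is q3_2015.
Long rows with region=Central, quarter=q3_2015: min(784, 783) = 783.

783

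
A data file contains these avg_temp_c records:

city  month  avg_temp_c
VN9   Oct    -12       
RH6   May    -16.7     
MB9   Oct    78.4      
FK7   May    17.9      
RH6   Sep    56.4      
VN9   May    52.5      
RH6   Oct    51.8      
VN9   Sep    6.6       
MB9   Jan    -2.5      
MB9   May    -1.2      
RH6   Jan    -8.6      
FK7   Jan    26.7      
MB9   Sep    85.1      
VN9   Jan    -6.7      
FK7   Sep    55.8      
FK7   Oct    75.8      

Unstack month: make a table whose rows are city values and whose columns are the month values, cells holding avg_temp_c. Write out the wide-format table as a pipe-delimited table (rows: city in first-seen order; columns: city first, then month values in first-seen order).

Columns: city plus the 4 distinct month values (Oct, May, Sep, Jan).
For example, row VN9 column Oct takes avg_temp_c=-12 from the long row (VN9, Oct).

| city | Oct | May | Sep | Jan |
| VN9 | -12 | 52.5 | 6.6 | -6.7 |
| RH6 | 51.8 | -16.7 | 56.4 | -8.6 |
| MB9 | 78.4 | -1.2 | 85.1 | -2.5 |
| FK7 | 75.8 | 17.9 | 55.8 | 26.7 |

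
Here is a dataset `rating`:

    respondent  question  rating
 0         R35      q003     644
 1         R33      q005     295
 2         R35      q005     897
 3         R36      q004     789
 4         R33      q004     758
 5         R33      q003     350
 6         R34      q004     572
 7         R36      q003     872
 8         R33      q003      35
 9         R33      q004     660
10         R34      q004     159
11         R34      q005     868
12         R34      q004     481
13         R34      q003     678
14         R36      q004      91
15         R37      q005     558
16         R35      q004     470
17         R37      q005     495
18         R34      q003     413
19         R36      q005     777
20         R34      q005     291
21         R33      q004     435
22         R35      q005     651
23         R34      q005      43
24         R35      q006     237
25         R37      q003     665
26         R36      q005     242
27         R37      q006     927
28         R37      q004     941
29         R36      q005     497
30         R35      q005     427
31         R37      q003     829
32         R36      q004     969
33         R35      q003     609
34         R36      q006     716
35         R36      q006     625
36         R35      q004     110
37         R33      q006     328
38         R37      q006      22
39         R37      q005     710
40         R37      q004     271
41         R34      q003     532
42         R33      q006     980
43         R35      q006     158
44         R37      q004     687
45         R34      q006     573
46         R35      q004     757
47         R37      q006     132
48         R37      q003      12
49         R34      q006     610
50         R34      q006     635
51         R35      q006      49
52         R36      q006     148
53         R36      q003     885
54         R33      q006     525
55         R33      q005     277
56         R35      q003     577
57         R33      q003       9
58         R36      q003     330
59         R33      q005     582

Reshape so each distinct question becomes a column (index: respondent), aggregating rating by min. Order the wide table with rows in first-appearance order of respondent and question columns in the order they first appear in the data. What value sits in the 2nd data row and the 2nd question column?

277

With rows in first-appearance order of respondent, row 2 is respondent=R33. question columns in first-appearance order: q003, q005, q004, q006; column 2 is q005.
Long rows with respondent=R33, question=q005: min(295, 277, 582) = 277.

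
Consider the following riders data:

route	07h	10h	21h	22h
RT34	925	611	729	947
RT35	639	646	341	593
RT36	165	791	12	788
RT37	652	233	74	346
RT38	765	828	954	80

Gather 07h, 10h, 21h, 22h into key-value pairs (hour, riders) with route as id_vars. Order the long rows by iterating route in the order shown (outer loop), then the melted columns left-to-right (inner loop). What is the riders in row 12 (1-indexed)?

788

20 rows total (5 × 4). Row 12: index ⌊(12-1)/4⌋ = 2 into route → RT36; (12-1) mod 4 = 3 into the melted columns → 22h.
So row 12 is (RT36, 22h, 788); riders = 788.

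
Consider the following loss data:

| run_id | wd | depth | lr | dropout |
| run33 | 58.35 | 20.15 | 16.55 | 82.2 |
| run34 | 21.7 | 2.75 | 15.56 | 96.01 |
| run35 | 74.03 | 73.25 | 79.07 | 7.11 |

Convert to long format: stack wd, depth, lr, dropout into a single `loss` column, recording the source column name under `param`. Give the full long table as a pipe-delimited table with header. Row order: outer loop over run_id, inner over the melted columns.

Each (run_id, column) pair becomes one row: 3 × 4 = 12 rows.
For example, (run33, wd) → loss=58.35.

| run_id | param | loss |
| run33 | wd | 58.35 |
| run33 | depth | 20.15 |
| run33 | lr | 16.55 |
| run33 | dropout | 82.2 |
| run34 | wd | 21.7 |
| run34 | depth | 2.75 |
| run34 | lr | 15.56 |
| run34 | dropout | 96.01 |
| run35 | wd | 74.03 |
| run35 | depth | 73.25 |
| run35 | lr | 79.07 |
| run35 | dropout | 7.11 |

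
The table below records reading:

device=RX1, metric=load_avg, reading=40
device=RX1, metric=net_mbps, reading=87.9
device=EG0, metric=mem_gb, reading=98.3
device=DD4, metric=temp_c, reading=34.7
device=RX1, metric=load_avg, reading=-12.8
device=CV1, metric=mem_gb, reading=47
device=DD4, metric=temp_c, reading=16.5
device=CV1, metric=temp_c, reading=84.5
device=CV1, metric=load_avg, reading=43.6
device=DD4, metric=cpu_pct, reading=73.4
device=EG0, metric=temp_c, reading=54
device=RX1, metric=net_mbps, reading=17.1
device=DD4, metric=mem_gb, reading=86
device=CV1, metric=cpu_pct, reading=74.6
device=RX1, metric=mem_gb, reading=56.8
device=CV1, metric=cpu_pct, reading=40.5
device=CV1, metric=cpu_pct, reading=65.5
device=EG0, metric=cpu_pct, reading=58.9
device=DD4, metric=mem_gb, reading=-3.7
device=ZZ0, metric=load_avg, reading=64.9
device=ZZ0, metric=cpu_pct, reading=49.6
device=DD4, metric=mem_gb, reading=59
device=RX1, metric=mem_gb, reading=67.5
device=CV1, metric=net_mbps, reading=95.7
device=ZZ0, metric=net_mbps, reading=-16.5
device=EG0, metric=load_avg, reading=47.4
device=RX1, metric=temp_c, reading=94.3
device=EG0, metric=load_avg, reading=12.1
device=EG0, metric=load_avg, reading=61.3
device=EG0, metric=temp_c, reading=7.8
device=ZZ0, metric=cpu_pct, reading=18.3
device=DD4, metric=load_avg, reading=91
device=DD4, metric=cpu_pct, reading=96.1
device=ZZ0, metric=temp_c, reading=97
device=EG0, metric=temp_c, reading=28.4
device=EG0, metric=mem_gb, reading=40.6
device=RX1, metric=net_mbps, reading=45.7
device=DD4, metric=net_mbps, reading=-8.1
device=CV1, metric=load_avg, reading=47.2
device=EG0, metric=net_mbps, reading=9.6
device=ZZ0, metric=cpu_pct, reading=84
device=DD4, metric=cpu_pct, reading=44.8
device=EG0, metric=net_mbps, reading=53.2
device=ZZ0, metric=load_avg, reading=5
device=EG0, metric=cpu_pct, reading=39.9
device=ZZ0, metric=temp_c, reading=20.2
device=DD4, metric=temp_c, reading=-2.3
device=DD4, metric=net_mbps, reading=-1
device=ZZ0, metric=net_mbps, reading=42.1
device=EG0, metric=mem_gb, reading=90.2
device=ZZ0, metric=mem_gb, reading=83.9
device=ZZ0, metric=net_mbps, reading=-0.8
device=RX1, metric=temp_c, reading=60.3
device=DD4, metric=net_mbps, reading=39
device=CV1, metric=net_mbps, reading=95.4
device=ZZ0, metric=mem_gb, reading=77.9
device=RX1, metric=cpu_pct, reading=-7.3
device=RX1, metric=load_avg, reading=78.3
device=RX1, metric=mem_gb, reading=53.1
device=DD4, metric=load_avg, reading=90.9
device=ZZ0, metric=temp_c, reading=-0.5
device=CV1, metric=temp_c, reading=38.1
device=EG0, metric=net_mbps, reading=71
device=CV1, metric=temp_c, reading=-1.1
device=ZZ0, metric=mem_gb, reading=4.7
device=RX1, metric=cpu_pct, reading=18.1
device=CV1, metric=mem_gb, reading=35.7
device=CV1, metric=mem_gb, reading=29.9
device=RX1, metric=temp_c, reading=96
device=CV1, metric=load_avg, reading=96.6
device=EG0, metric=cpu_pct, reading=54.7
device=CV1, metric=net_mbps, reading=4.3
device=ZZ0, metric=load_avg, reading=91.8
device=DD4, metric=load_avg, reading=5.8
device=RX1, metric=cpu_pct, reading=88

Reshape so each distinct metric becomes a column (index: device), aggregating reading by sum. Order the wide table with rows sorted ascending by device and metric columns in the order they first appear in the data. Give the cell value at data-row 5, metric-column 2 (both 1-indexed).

With rows sorted ascending by device, row 5 is device=ZZ0. metric columns in first-appearance order: load_avg, net_mbps, mem_gb, temp_c, cpu_pct; column 2 is net_mbps.
Long rows with device=ZZ0, metric=net_mbps: -16.5 + 42.1 + -0.8 = 24.8.

24.8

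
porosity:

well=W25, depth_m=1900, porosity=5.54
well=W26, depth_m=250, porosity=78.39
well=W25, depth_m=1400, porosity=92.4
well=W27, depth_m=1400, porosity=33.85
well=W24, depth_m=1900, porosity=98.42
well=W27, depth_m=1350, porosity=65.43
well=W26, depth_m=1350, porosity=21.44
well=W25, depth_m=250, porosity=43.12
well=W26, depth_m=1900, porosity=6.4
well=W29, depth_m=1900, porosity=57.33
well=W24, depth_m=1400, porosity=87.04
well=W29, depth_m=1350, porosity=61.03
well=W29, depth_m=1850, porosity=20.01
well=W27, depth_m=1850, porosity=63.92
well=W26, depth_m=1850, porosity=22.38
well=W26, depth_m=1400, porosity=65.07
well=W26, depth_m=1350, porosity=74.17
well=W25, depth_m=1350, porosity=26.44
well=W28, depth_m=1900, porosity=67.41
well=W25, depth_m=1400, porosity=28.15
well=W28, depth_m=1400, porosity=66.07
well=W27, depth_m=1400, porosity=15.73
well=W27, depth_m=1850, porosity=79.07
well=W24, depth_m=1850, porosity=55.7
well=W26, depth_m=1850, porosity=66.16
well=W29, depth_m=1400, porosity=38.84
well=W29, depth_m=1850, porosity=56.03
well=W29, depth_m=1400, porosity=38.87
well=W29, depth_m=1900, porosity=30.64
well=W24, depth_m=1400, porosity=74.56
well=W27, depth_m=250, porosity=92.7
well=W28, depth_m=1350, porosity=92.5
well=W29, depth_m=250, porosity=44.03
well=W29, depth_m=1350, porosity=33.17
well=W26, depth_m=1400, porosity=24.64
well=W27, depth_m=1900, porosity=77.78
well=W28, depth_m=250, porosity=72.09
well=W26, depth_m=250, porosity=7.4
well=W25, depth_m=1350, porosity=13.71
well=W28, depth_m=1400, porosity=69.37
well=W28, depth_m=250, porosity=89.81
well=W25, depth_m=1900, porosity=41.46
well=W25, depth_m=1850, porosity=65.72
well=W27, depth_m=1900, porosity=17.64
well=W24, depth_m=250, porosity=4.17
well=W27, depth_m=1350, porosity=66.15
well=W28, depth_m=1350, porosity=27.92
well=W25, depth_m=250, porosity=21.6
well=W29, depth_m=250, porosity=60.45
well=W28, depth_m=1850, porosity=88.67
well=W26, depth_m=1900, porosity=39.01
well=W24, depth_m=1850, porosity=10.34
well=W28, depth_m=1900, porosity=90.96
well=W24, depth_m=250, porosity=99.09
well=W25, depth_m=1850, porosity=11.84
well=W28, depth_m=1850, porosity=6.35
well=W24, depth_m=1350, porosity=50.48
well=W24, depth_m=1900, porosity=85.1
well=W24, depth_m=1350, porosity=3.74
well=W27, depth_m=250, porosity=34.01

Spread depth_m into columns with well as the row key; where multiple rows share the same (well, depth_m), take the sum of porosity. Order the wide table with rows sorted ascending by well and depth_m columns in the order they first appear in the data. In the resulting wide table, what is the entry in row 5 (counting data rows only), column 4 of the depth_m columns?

With rows sorted ascending by well, row 5 is well=W28. depth_m columns in first-appearance order: 1900, 250, 1400, 1350, 1850; column 4 is 1350.
Long rows with well=W28, depth_m=1350: 92.5 + 27.92 = 120.42.

120.42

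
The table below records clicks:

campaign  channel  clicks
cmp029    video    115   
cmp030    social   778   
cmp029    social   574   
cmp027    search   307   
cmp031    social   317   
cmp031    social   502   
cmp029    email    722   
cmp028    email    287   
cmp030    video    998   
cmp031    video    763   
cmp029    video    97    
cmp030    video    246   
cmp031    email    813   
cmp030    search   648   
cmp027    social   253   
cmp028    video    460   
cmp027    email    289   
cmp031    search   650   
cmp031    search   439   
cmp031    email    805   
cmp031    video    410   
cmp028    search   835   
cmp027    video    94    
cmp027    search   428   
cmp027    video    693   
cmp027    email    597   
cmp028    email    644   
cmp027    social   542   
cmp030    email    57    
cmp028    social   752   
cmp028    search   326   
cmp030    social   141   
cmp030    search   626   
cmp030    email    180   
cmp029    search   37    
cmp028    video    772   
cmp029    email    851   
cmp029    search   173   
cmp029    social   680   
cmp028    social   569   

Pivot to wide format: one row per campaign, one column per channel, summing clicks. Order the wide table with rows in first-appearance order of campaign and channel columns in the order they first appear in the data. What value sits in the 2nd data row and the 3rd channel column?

1274

With rows in first-appearance order of campaign, row 2 is campaign=cmp030. channel columns in first-appearance order: video, social, search, email; column 3 is search.
Long rows with campaign=cmp030, channel=search: 648 + 626 = 1274.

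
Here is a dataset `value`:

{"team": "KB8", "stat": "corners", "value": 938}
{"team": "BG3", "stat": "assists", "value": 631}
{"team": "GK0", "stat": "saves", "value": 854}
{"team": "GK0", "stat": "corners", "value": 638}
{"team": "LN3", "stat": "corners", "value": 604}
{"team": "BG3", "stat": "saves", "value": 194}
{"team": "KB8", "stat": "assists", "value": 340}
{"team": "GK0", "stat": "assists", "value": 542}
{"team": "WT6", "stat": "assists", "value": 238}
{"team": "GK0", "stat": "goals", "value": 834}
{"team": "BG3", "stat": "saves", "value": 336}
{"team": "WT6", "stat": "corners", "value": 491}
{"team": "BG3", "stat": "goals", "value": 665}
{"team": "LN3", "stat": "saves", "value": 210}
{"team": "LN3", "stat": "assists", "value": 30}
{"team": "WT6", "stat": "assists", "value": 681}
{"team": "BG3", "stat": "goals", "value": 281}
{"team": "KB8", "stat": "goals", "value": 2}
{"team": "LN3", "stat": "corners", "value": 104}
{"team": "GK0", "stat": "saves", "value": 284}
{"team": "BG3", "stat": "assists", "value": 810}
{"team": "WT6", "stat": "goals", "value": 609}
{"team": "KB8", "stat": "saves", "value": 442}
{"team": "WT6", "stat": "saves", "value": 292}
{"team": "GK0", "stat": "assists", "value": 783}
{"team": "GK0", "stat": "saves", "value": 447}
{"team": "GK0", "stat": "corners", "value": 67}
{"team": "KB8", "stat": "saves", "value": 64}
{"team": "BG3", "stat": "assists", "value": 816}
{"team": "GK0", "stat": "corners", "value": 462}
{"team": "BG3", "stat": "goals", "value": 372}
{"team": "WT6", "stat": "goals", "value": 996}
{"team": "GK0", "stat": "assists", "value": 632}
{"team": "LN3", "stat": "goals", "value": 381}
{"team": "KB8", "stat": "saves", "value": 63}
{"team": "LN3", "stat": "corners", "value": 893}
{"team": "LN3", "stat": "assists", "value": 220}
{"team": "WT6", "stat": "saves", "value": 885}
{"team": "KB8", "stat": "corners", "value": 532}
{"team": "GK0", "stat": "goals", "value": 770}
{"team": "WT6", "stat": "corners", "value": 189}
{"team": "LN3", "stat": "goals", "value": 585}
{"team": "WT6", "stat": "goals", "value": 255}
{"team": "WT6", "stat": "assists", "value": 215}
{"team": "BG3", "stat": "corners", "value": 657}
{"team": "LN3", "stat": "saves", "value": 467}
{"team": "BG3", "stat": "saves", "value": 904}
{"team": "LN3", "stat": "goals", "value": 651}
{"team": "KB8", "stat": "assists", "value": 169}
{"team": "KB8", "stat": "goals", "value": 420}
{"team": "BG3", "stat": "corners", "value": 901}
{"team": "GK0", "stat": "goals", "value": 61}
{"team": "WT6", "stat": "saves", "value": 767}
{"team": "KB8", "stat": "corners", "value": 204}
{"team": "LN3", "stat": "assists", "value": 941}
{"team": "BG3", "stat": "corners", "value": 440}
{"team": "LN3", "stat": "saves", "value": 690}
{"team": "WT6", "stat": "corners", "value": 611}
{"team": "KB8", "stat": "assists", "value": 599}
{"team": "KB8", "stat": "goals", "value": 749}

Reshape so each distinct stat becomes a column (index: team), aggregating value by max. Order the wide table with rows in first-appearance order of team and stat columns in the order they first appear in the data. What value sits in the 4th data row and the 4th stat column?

With rows in first-appearance order of team, row 4 is team=LN3. stat columns in first-appearance order: corners, assists, saves, goals; column 4 is goals.
Long rows with team=LN3, stat=goals: max(381, 585, 651) = 651.

651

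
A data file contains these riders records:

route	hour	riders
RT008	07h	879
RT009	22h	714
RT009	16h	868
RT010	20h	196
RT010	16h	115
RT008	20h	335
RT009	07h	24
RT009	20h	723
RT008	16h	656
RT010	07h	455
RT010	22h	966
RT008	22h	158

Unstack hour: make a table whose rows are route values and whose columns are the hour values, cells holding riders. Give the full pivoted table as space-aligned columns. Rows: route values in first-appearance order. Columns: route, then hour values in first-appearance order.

route  07h  22h  16h  20h
RT008  879  158  656  335
RT009  24   714  868  723
RT010  455  966  115  196

Columns: route plus the 4 distinct hour values (07h, 22h, 16h, 20h).
For example, row RT008 column 07h takes riders=879 from the long row (RT008, 07h).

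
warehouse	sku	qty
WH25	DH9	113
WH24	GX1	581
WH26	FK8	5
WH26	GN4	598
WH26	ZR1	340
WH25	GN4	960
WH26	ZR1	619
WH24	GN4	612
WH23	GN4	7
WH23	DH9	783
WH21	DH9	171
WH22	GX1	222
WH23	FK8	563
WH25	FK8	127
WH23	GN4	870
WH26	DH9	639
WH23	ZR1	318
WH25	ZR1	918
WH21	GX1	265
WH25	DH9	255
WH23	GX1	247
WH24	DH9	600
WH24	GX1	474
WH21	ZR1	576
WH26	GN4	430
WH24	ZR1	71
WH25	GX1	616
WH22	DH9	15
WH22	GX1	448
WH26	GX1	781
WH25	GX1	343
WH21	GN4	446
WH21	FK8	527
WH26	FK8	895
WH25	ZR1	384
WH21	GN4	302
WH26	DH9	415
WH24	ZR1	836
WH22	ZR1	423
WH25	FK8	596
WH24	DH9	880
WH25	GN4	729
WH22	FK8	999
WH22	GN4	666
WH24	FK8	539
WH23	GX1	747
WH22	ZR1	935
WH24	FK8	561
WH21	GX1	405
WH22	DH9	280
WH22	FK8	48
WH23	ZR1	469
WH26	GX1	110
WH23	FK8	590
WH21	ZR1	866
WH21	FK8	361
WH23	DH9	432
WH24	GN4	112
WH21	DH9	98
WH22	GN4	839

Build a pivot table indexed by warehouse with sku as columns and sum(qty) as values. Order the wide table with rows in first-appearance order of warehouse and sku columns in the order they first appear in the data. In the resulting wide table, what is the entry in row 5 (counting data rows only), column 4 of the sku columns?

With rows in first-appearance order of warehouse, row 5 is warehouse=WH21. sku columns in first-appearance order: DH9, GX1, FK8, GN4, ZR1; column 4 is GN4.
Long rows with warehouse=WH21, sku=GN4: 446 + 302 = 748.

748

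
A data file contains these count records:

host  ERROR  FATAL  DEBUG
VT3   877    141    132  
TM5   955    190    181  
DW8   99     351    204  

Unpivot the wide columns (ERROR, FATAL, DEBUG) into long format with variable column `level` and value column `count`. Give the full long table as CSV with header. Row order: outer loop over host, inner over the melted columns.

Each (host, column) pair becomes one row: 3 × 3 = 9 rows.
For example, (VT3, ERROR) → count=877.

host,level,count
VT3,ERROR,877
VT3,FATAL,141
VT3,DEBUG,132
TM5,ERROR,955
TM5,FATAL,190
TM5,DEBUG,181
DW8,ERROR,99
DW8,FATAL,351
DW8,DEBUG,204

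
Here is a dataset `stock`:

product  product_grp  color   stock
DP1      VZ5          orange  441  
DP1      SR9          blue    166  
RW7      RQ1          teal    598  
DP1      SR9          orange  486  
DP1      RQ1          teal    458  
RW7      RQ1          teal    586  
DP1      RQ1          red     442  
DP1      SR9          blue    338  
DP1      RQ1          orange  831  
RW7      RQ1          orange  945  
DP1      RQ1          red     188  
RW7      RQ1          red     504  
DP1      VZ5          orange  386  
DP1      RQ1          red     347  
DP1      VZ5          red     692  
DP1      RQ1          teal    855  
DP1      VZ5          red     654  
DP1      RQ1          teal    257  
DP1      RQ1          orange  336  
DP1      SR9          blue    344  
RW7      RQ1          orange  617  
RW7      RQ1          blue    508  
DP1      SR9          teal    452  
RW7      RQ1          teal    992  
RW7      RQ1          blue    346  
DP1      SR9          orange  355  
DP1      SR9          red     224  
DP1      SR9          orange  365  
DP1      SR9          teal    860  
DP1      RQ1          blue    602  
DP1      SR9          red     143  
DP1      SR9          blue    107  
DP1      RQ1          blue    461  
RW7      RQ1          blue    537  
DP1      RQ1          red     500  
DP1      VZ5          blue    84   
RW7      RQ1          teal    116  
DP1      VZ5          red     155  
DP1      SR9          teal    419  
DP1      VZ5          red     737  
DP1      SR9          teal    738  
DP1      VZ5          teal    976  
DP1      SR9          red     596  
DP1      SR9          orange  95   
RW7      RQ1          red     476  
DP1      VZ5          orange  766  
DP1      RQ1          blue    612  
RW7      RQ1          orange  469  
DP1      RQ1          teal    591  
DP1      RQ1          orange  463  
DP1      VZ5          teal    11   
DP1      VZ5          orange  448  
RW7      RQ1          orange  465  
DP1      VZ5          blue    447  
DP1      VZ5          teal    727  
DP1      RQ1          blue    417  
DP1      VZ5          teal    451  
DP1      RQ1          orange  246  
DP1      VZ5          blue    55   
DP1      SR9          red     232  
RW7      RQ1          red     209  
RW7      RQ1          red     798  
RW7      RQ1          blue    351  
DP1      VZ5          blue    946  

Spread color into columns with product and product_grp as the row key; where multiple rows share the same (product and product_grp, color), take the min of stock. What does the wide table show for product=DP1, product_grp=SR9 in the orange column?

Rows with product=DP1, product_grp=SR9 and color=orange: stock values are 486, 355, 365, 95.
min(486, 355, 365, 95) = 95.

95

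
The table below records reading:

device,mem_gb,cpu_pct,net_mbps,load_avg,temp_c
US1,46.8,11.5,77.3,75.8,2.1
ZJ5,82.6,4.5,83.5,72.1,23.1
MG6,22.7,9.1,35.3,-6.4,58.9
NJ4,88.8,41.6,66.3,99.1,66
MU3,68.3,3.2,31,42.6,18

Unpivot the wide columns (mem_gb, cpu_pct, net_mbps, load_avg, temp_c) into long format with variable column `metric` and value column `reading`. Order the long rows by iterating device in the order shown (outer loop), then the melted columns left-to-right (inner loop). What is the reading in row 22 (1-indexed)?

25 rows total (5 × 5). Row 22: index ⌊(22-1)/5⌋ = 4 into device → MU3; (22-1) mod 5 = 1 into the melted columns → cpu_pct.
So row 22 is (MU3, cpu_pct, 3.2); reading = 3.2.

3.2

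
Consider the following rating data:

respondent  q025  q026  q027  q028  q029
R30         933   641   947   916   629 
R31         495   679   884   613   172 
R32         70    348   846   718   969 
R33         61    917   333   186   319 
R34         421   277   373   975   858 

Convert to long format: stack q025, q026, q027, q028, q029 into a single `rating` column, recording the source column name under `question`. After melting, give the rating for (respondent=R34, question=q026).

277

Unpivoting turns each (respondent, wide-column) pair into one long row.
The wide cell at row R34, column q026 holds 277, so the long row (R34, q026) has rating=277.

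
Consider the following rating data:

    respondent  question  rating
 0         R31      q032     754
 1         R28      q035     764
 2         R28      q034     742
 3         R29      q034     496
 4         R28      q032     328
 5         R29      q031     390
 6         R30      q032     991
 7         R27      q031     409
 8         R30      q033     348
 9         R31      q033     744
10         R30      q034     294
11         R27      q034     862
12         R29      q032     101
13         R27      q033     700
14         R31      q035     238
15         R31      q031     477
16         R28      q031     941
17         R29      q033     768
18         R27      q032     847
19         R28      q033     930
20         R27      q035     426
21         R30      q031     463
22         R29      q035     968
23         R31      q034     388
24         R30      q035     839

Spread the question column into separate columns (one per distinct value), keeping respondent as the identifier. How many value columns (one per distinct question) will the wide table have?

5 distinct question values: q031, q032, q033, q034, q035.

5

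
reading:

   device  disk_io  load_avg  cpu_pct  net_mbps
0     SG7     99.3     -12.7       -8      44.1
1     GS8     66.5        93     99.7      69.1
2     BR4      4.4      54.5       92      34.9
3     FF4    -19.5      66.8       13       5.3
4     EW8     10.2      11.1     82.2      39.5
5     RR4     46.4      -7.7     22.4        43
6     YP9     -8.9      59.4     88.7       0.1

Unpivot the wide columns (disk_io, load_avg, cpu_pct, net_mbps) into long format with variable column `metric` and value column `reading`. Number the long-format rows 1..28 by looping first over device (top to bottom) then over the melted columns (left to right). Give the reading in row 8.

28 rows total (7 × 4). Row 8: index ⌊(8-1)/4⌋ = 1 into device → GS8; (8-1) mod 4 = 3 into the melted columns → net_mbps.
So row 8 is (GS8, net_mbps, 69.1); reading = 69.1.

69.1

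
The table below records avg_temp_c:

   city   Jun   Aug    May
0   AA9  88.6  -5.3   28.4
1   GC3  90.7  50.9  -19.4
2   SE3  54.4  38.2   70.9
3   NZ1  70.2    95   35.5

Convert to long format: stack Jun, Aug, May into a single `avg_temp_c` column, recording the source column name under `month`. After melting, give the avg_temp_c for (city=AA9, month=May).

Unpivoting turns each (city, wide-column) pair into one long row.
The wide cell at row AA9, column May holds 28.4, so the long row (AA9, May) has avg_temp_c=28.4.

28.4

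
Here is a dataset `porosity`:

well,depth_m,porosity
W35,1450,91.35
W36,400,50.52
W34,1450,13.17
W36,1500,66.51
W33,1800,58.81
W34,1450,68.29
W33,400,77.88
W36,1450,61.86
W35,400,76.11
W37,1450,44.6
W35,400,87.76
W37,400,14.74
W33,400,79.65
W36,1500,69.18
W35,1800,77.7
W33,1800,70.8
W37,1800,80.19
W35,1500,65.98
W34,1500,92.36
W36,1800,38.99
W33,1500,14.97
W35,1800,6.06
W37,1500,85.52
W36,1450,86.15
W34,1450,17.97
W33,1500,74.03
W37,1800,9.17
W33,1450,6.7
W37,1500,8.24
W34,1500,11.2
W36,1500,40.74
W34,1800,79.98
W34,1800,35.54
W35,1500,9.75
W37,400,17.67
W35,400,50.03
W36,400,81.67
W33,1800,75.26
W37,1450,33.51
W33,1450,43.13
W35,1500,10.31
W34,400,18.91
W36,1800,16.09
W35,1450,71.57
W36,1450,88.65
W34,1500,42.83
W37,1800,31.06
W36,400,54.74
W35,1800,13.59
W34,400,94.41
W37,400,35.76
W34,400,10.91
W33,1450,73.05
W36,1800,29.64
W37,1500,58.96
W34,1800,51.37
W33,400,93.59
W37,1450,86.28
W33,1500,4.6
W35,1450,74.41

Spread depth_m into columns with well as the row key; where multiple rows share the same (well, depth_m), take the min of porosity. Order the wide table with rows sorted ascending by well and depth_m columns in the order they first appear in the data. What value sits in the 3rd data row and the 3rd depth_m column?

With rows sorted ascending by well, row 3 is well=W35. depth_m columns in first-appearance order: 1450, 400, 1500, 1800; column 3 is 1500.
Long rows with well=W35, depth_m=1500: min(65.98, 9.75, 10.31) = 9.75.

9.75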